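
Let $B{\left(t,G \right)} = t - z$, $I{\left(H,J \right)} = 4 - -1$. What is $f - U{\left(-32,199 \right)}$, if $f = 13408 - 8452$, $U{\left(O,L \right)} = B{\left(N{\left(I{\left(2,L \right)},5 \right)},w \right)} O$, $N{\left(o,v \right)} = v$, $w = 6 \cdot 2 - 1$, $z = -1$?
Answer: $5148$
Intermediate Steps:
$w = 11$ ($w = 12 - 1 = 11$)
$I{\left(H,J \right)} = 5$ ($I{\left(H,J \right)} = 4 + 1 = 5$)
$B{\left(t,G \right)} = 1 + t$ ($B{\left(t,G \right)} = t - -1 = t + 1 = 1 + t$)
$U{\left(O,L \right)} = 6 O$ ($U{\left(O,L \right)} = \left(1 + 5\right) O = 6 O$)
$f = 4956$
$f - U{\left(-32,199 \right)} = 4956 - 6 \left(-32\right) = 4956 - -192 = 4956 + 192 = 5148$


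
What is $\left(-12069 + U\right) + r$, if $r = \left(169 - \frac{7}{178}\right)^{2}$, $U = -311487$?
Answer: $- \frac{9347042679}{31684} \approx -2.9501 \cdot 10^{5}$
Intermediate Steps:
$r = \frac{904505625}{31684}$ ($r = \left(169 - \frac{7}{178}\right)^{2} = \left(\frac{30075}{178}\right)^{2} = \frac{904505625}{31684} \approx 28548.0$)
$\left(-12069 + U\right) + r = \left(-12069 - 311487\right) + \frac{904505625}{31684} = -323556 + \frac{904505625}{31684} = - \frac{9347042679}{31684}$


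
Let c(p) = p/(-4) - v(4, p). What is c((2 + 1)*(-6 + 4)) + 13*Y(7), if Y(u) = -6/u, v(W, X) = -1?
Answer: -121/14 ≈ -8.6429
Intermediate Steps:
c(p) = 1 - p/4 (c(p) = p/(-4) - 1*(-1) = p*(-¼) + 1 = -p/4 + 1 = 1 - p/4)
c((2 + 1)*(-6 + 4)) + 13*Y(7) = (1 - (2 + 1)*(-6 + 4)/4) + 13*(-6/7) = (1 - 3*(-2)/4) + 13*(-6*⅐) = (1 - ¼*(-6)) + 13*(-6/7) = (1 + 3/2) - 78/7 = 5/2 - 78/7 = -121/14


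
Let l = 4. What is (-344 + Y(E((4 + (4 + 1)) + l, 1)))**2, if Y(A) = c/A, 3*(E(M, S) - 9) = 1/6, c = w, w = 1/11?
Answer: 380410167076/3214849 ≈ 1.1833e+5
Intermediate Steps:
w = 1/11 ≈ 0.090909
c = 1/11 ≈ 0.090909
E(M, S) = 163/18 (E(M, S) = 9 + (1/3)/6 = 9 + (1/3)*(1/6) = 9 + 1/18 = 163/18)
Y(A) = 1/(11*A)
(-344 + Y(E((4 + (4 + 1)) + l, 1)))**2 = (-344 + 1/(11*(163/18)))**2 = (-344 + (1/11)*(18/163))**2 = (-344 + 18/1793)**2 = (-616774/1793)**2 = 380410167076/3214849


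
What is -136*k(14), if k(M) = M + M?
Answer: -3808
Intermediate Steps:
k(M) = 2*M
-136*k(14) = -272*14 = -136*28 = -3808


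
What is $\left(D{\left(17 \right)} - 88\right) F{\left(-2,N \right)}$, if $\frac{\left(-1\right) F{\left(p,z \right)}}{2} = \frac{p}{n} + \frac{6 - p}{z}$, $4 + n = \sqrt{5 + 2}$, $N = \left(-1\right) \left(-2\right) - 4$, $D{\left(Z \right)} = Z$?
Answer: $- \frac{3976}{9} + \frac{284 \sqrt{7}}{9} \approx -358.29$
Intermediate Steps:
$N = -2$ ($N = 2 - 4 = -2$)
$n = -4 + \sqrt{7}$ ($n = -4 + \sqrt{5 + 2} = -4 + \sqrt{7} \approx -1.3542$)
$F{\left(p,z \right)} = - \frac{2 p}{-4 + \sqrt{7}} - \frac{2 \left(6 - p\right)}{z}$ ($F{\left(p,z \right)} = - 2 \left(\frac{p}{-4 + \sqrt{7}} + \frac{6 - p}{z}\right) = - \frac{2 p}{-4 + \sqrt{7}} - \frac{2 \left(6 - p\right)}{z}$)
$\left(D{\left(17 \right)} - 88\right) F{\left(-2,N \right)} = \left(17 - 88\right) \frac{2 \left(\left(-2\right) \left(-2\right) + \left(-6 - 2\right) \left(4 - \sqrt{7}\right)\right)}{\left(-2\right) \left(4 - \sqrt{7}\right)} = - 71 \cdot 2 \left(- \frac{1}{2}\right) \frac{1}{4 - \sqrt{7}} \left(4 - 8 \left(4 - \sqrt{7}\right)\right) = - 71 \cdot 2 \left(- \frac{1}{2}\right) \frac{1}{4 - \sqrt{7}} \left(4 - \left(32 - 8 \sqrt{7}\right)\right) = - 71 \cdot 2 \left(- \frac{1}{2}\right) \frac{1}{4 - \sqrt{7}} \left(-28 + 8 \sqrt{7}\right) = - 71 \left(- \frac{-28 + 8 \sqrt{7}}{4 - \sqrt{7}}\right) = \frac{71 \left(-28 + 8 \sqrt{7}\right)}{4 - \sqrt{7}}$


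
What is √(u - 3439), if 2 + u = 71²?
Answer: 40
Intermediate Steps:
u = 5039 (u = -2 + 71² = -2 + 5041 = 5039)
√(u - 3439) = √(5039 - 3439) = √1600 = 40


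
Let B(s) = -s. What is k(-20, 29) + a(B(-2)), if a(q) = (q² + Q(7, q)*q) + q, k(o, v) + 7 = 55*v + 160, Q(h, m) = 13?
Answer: 1780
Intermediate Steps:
k(o, v) = 153 + 55*v (k(o, v) = -7 + (55*v + 160) = -7 + (160 + 55*v) = 153 + 55*v)
a(q) = q² + 14*q (a(q) = (q² + 13*q) + q = q² + 14*q)
k(-20, 29) + a(B(-2)) = (153 + 55*29) + (-1*(-2))*(14 - 1*(-2)) = (153 + 1595) + 2*(14 + 2) = 1748 + 2*16 = 1748 + 32 = 1780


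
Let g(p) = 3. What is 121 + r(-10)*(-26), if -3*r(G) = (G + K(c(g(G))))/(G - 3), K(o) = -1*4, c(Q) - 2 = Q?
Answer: 391/3 ≈ 130.33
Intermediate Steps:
c(Q) = 2 + Q
K(o) = -4
r(G) = -(-4 + G)/(3*(-3 + G)) (r(G) = -(G - 4)/(3*(G - 3)) = -(-4 + G)/(3*(-3 + G)))
121 + r(-10)*(-26) = 121 + ((4 - 1*(-10))/(3*(-3 - 10)))*(-26) = 121 + ((⅓)*(4 + 10)/(-13))*(-26) = 121 + ((⅓)*(-1/13)*14)*(-26) = 121 - 14/39*(-26) = 121 + 28/3 = 391/3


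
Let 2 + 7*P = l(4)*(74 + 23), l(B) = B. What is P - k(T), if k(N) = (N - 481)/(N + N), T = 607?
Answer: 233861/4249 ≈ 55.039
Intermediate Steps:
k(N) = (-481 + N)/(2*N) (k(N) = (-481 + N)/((2*N)) = (-481 + N)*(1/(2*N)) = (-481 + N)/(2*N))
P = 386/7 (P = -2/7 + (4*(74 + 23))/7 = -2/7 + (4*97)/7 = -2/7 + (1/7)*388 = -2/7 + 388/7 = 386/7 ≈ 55.143)
P - k(T) = 386/7 - (-481 + 607)/(2*607) = 386/7 - 126/(2*607) = 386/7 - 1*63/607 = 386/7 - 63/607 = 233861/4249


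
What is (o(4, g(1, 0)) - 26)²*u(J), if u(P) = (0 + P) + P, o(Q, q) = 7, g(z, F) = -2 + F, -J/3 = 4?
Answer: -8664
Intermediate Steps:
J = -12 (J = -3*4 = -12)
u(P) = 2*P (u(P) = P + P = 2*P)
(o(4, g(1, 0)) - 26)²*u(J) = (7 - 26)²*(2*(-12)) = (-19)²*(-24) = 361*(-24) = -8664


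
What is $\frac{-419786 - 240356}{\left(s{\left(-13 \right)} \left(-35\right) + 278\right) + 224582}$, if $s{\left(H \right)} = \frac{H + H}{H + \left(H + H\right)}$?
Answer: $- \frac{990213}{337255} \approx -2.9361$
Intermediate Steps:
$s{\left(H \right)} = \frac{2}{3}$ ($s{\left(H \right)} = \frac{2 H}{H + 2 H} = \frac{2 H}{3 H} = 2 H \frac{1}{3 H} = \frac{2}{3}$)
$\frac{-419786 - 240356}{\left(s{\left(-13 \right)} \left(-35\right) + 278\right) + 224582} = \frac{-419786 - 240356}{\left(\frac{2}{3} \left(-35\right) + 278\right) + 224582} = - \frac{660142}{\left(- \frac{70}{3} + 278\right) + 224582} = - \frac{660142}{\frac{764}{3} + 224582} = - \frac{660142}{\frac{674510}{3}} = \left(-660142\right) \frac{3}{674510} = - \frac{990213}{337255}$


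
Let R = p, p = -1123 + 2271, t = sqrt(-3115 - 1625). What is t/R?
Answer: I*sqrt(1185)/574 ≈ 0.059972*I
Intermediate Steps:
t = 2*I*sqrt(1185) (t = sqrt(-4740) = 2*I*sqrt(1185) ≈ 68.848*I)
p = 1148
R = 1148
t/R = (2*I*sqrt(1185))/1148 = (2*I*sqrt(1185))*(1/1148) = I*sqrt(1185)/574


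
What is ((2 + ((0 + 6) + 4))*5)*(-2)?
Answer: -120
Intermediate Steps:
((2 + ((0 + 6) + 4))*5)*(-2) = ((2 + (6 + 4))*5)*(-2) = ((2 + 10)*5)*(-2) = (12*5)*(-2) = 60*(-2) = -120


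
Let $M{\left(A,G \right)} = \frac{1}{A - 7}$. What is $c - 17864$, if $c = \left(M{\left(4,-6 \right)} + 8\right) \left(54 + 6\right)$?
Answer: $-17404$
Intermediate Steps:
$M{\left(A,G \right)} = \frac{1}{-7 + A}$
$c = 460$ ($c = \left(\frac{1}{-7 + 4} + 8\right) \left(54 + 6\right) = \left(\frac{1}{-3} + 8\right) 60 = \left(- \frac{1}{3} + 8\right) 60 = \frac{23}{3} \cdot 60 = 460$)
$c - 17864 = 460 - 17864 = -17404$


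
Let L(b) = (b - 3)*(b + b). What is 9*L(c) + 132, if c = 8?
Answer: 852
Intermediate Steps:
L(b) = 2*b*(-3 + b) (L(b) = (-3 + b)*(2*b) = 2*b*(-3 + b))
9*L(c) + 132 = 9*(2*8*(-3 + 8)) + 132 = 9*(2*8*5) + 132 = 9*80 + 132 = 720 + 132 = 852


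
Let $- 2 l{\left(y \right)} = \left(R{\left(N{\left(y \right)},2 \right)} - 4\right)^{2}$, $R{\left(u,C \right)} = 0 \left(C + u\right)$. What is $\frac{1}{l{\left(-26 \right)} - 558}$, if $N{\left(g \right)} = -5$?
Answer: $- \frac{1}{566} \approx -0.0017668$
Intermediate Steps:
$R{\left(u,C \right)} = 0$
$l{\left(y \right)} = -8$ ($l{\left(y \right)} = - \frac{\left(0 - 4\right)^{2}}{2} = - \frac{\left(-4\right)^{2}}{2} = \left(- \frac{1}{2}\right) 16 = -8$)
$\frac{1}{l{\left(-26 \right)} - 558} = \frac{1}{-8 - 558} = \frac{1}{-566} = - \frac{1}{566}$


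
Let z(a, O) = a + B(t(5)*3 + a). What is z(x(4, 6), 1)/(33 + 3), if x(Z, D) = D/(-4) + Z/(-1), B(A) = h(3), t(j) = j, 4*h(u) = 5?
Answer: -17/144 ≈ -0.11806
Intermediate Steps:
h(u) = 5/4 (h(u) = (¼)*5 = 5/4)
B(A) = 5/4
x(Z, D) = -Z - D/4 (x(Z, D) = D*(-¼) + Z*(-1) = -D/4 - Z = -Z - D/4)
z(a, O) = 5/4 + a (z(a, O) = a + 5/4 = 5/4 + a)
z(x(4, 6), 1)/(33 + 3) = (5/4 + (-1*4 - ¼*6))/(33 + 3) = (5/4 + (-4 - 3/2))/36 = (5/4 - 11/2)*(1/36) = -17/4*1/36 = -17/144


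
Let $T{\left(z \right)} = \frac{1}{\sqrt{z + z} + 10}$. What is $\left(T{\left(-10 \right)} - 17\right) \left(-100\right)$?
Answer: $\frac{5075}{3} + \frac{5 i \sqrt{5}}{3} \approx 1691.7 + 3.7268 i$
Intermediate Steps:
$T{\left(z \right)} = \frac{1}{10 + \sqrt{2} \sqrt{z}}$ ($T{\left(z \right)} = \frac{1}{\sqrt{2 z} + 10} = \frac{1}{\sqrt{2} \sqrt{z} + 10} = \frac{1}{10 + \sqrt{2} \sqrt{z}}$)
$\left(T{\left(-10 \right)} - 17\right) \left(-100\right) = \left(\frac{1}{10 + \sqrt{2} \sqrt{-10}} - 17\right) \left(-100\right) = \left(\frac{1}{10 + \sqrt{2} i \sqrt{10}} - 17\right) \left(-100\right) = \left(\frac{1}{10 + 2 i \sqrt{5}} - 17\right) \left(-100\right) = \left(-17 + \frac{1}{10 + 2 i \sqrt{5}}\right) \left(-100\right) = 1700 - \frac{100}{10 + 2 i \sqrt{5}}$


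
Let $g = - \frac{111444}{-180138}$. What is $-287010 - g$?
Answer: $- \frac{8616919804}{30023} \approx -2.8701 \cdot 10^{5}$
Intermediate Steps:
$g = \frac{18574}{30023}$ ($g = \left(-111444\right) \left(- \frac{1}{180138}\right) = \frac{18574}{30023} \approx 0.61866$)
$-287010 - g = -287010 - \frac{18574}{30023} = - \frac{8616919804}{30023}$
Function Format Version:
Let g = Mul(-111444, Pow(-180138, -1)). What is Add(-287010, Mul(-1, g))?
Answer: Rational(-8616919804, 30023) ≈ -2.8701e+5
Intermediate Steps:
g = Rational(18574, 30023) (g = Mul(-111444, Rational(-1, 180138)) = Rational(18574, 30023) ≈ 0.61866)
Add(-287010, Mul(-1, g)) = Add(-287010, Mul(-1, Rational(18574, 30023))) = Add(-287010, Rational(-18574, 30023)) = Rational(-8616919804, 30023)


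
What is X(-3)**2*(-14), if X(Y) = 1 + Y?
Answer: -56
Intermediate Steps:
X(-3)**2*(-14) = (1 - 3)**2*(-14) = (-2)**2*(-14) = 4*(-14) = -56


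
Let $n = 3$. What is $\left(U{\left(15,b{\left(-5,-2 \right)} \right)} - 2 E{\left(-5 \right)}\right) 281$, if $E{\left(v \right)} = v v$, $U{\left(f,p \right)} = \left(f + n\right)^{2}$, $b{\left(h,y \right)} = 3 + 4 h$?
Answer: $76994$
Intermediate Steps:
$U{\left(f,p \right)} = \left(3 + f\right)^{2}$ ($U{\left(f,p \right)} = \left(f + 3\right)^{2} = \left(3 + f\right)^{2}$)
$E{\left(v \right)} = v^{2}$
$\left(U{\left(15,b{\left(-5,-2 \right)} \right)} - 2 E{\left(-5 \right)}\right) 281 = \left(\left(3 + 15\right)^{2} - 2 \left(-5\right)^{2}\right) 281 = \left(18^{2} - 50\right) 281 = \left(324 - 50\right) 281 = 274 \cdot 281 = 76994$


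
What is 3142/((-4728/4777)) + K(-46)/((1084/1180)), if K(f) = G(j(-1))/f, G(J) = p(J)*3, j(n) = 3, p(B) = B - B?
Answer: -7504667/2364 ≈ -3174.6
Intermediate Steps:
p(B) = 0
G(J) = 0 (G(J) = 0*3 = 0)
K(f) = 0 (K(f) = 0/f = 0)
3142/((-4728/4777)) + K(-46)/((1084/1180)) = 3142/((-4728/4777)) + 0/((1084/1180)) = 3142/((-4728*1/4777)) + 0/((1084*(1/1180))) = 3142/(-4728/4777) + 0/(271/295) = 3142*(-4777/4728) + 0*(295/271) = -7504667/2364 + 0 = -7504667/2364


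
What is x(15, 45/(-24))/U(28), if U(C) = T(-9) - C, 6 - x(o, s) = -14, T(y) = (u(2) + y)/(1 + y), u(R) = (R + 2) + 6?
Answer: -32/45 ≈ -0.71111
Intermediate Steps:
u(R) = 8 + R (u(R) = (2 + R) + 6 = 8 + R)
T(y) = (10 + y)/(1 + y) (T(y) = ((8 + 2) + y)/(1 + y) = (10 + y)/(1 + y))
x(o, s) = 20 (x(o, s) = 6 - 1*(-14) = 6 + 14 = 20)
U(C) = -1/8 - C (U(C) = (10 - 9)/(1 - 9) - C = 1/(-8) - C = -1/8*1 - C = -1/8 - C)
x(15, 45/(-24))/U(28) = 20/(-1/8 - 1*28) = 20/(-1/8 - 28) = 20/(-225/8) = 20*(-8/225) = -32/45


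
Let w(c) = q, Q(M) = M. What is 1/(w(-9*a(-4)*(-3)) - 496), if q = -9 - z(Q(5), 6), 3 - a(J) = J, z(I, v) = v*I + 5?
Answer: -1/540 ≈ -0.0018519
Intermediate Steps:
z(I, v) = 5 + I*v (z(I, v) = I*v + 5 = 5 + I*v)
a(J) = 3 - J
q = -44 (q = -9 - (5 + 5*6) = -9 - (5 + 30) = -9 - 1*35 = -9 - 35 = -44)
w(c) = -44
1/(w(-9*a(-4)*(-3)) - 496) = 1/(-44 - 496) = 1/(-540) = -1/540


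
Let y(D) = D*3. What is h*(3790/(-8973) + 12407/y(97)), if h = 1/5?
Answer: 36741707/4351905 ≈ 8.4427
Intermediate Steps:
y(D) = 3*D
h = 1/5 ≈ 0.20000
h*(3790/(-8973) + 12407/y(97)) = (3790/(-8973) + 12407/((3*97)))/5 = (3790*(-1/8973) + 12407/291)/5 = (-3790/8973 + 12407*(1/291))/5 = (-3790/8973 + 12407/291)/5 = (1/5)*(36741707/870381) = 36741707/4351905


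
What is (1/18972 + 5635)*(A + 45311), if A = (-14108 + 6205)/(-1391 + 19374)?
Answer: 200714565674765/786114 ≈ 2.5532e+8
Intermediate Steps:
A = -1129/2569 (A = -7903/17983 = -7903*1/17983 = -1129/2569 ≈ -0.43947)
(1/18972 + 5635)*(A + 45311) = (1/18972 + 5635)*(-1129/2569 + 45311) = (1/18972 + 5635)*(116402830/2569) = (106907221/18972)*(116402830/2569) = 200714565674765/786114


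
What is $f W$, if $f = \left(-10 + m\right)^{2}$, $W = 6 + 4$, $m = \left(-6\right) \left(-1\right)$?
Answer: $160$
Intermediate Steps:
$m = 6$
$W = 10$
$f = 16$ ($f = \left(-10 + 6\right)^{2} = \left(-4\right)^{2} = 16$)
$f W = 16 \cdot 10 = 160$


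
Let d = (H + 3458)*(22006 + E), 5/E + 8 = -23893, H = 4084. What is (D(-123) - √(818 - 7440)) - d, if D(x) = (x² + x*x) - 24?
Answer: -1322036143836/7967 - I*√6622 ≈ -1.6594e+8 - 81.376*I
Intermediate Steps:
E = -5/23901 (E = 5/(-8 - 23893) = 5/(-23901) = 5*(-1/23901) = -5/23901 ≈ -0.00020920)
D(x) = -24 + 2*x² (D(x) = (x² + x²) - 24 = 2*x² - 24 = -24 + 2*x²)
d = 1322277018114/7967 (d = (4084 + 3458)*(22006 - 5/23901) = 7542*(525965401/23901) = 1322277018114/7967 ≈ 1.6597e+8)
(D(-123) - √(818 - 7440)) - d = ((-24 + 2*(-123)²) - √(818 - 7440)) - 1*1322277018114/7967 = ((-24 + 2*15129) - √(-6622)) - 1322277018114/7967 = ((-24 + 30258) - I*√6622) - 1322277018114/7967 = (30234 - I*√6622) - 1322277018114/7967 = -1322036143836/7967 - I*√6622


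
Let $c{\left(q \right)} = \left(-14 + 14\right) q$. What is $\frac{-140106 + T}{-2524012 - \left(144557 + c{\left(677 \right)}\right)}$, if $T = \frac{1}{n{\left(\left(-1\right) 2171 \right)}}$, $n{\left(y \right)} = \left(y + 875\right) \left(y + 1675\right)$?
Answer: $\frac{90062378495}{1715398850304} \approx 0.052502$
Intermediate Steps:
$c{\left(q \right)} = 0$ ($c{\left(q \right)} = 0 q = 0$)
$n{\left(y \right)} = \left(875 + y\right) \left(1675 + y\right)$
$T = \frac{1}{642816}$ ($T = \frac{1}{1465625 + \left(\left(-1\right) 2171\right)^{2} + 2550 \left(\left(-1\right) 2171\right)} = \frac{1}{1465625 + \left(-2171\right)^{2} + 2550 \left(-2171\right)} = \frac{1}{1465625 + 4713241 - 5536050} = \frac{1}{642816} \approx 1.5557 \cdot 10^{-6}$)
$\frac{-140106 + T}{-2524012 - \left(144557 + c{\left(677 \right)}\right)} = \frac{-140106 + \frac{1}{642816}}{-2524012 - 144557} = - \frac{90062378495}{642816 \left(-2524012 + \left(-144557 + 0\right)\right)} = - \frac{90062378495}{642816 \left(-2524012 - 144557\right)} = - \frac{90062378495}{642816 \left(-2668569\right)} = \left(- \frac{90062378495}{642816}\right) \left(- \frac{1}{2668569}\right) = \frac{90062378495}{1715398850304}$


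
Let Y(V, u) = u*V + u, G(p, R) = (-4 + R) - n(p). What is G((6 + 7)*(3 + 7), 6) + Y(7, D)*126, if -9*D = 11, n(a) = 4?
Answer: -1234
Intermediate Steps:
D = -11/9 (D = -⅑*11 = -11/9 ≈ -1.2222)
G(p, R) = -8 + R (G(p, R) = (-4 + R) - 1*4 = (-4 + R) - 4 = -8 + R)
Y(V, u) = u + V*u (Y(V, u) = V*u + u = u + V*u)
G((6 + 7)*(3 + 7), 6) + Y(7, D)*126 = (-8 + 6) - 11*(1 + 7)/9*126 = -2 - 11/9*8*126 = -2 - 88/9*126 = -2 - 1232 = -1234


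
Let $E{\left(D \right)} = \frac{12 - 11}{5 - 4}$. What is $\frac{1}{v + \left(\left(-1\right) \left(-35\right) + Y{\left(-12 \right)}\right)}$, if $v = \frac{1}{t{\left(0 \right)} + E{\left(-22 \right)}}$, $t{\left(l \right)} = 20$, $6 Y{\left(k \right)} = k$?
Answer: $\frac{21}{694} \approx 0.030259$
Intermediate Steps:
$Y{\left(k \right)} = \frac{k}{6}$
$E{\left(D \right)} = 1$ ($E{\left(D \right)} = 1 \cdot 1^{-1} = 1 \cdot 1 = 1$)
$v = \frac{1}{21}$ ($v = \frac{1}{20 + 1} = \frac{1}{21} \approx 0.047619$)
$\frac{1}{v + \left(\left(-1\right) \left(-35\right) + Y{\left(-12 \right)}\right)} = \frac{1}{\frac{1}{21} + \left(\left(-1\right) \left(-35\right) + \frac{1}{6} \left(-12\right)\right)} = \frac{1}{\frac{1}{21} + \left(35 - 2\right)} = \frac{1}{\frac{1}{21} + 33} = \frac{1}{\frac{694}{21}} = \frac{21}{694}$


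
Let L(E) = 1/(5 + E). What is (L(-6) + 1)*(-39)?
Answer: 0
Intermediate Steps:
(L(-6) + 1)*(-39) = (1/(5 - 6) + 1)*(-39) = (1/(-1) + 1)*(-39) = (-1 + 1)*(-39) = 0*(-39) = 0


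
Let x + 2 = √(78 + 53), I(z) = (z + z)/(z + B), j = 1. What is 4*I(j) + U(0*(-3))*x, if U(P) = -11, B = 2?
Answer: 74/3 - 11*√131 ≈ -101.23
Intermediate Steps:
I(z) = 2*z/(2 + z) (I(z) = (z + z)/(z + 2) = (2*z)/(2 + z) = 2*z/(2 + z))
x = -2 + √131 (x = -2 + √(78 + 53) = -2 + √131 ≈ 9.4455)
4*I(j) + U(0*(-3))*x = 4*(2*1/(2 + 1)) - 11*(-2 + √131) = 4*(2*1/3) + (22 - 11*√131) = 4*(2*1*(⅓)) + (22 - 11*√131) = 4*(⅔) + (22 - 11*√131) = 8/3 + (22 - 11*√131) = 74/3 - 11*√131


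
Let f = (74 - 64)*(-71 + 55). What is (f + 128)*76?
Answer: -2432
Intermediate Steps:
f = -160 (f = 10*(-16) = -160)
(f + 128)*76 = (-160 + 128)*76 = -32*76 = -2432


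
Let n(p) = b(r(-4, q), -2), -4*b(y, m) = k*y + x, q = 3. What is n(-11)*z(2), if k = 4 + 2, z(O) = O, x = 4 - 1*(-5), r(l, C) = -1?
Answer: -3/2 ≈ -1.5000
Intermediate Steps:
x = 9 (x = 4 + 5 = 9)
k = 6
b(y, m) = -9/4 - 3*y/2 (b(y, m) = -(6*y + 9)/4 = -(9 + 6*y)/4 = -9/4 - 3*y/2)
n(p) = -¾ (n(p) = -9/4 - 3/2*(-1) = -9/4 + 3/2 = -¾)
n(-11)*z(2) = -¾*2 = -3/2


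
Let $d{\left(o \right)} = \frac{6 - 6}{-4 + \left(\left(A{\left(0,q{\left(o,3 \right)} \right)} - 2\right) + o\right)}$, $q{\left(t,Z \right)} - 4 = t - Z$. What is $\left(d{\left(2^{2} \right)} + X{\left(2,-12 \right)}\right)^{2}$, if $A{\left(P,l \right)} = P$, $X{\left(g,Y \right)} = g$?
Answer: $4$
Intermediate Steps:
$q{\left(t,Z \right)} = 4 + t - Z$ ($q{\left(t,Z \right)} = 4 - \left(Z - t\right) = 4 + t - Z$)
$d{\left(o \right)} = 0$ ($d{\left(o \right)} = \frac{6 - 6}{-4 + \left(\left(0 - 2\right) + o\right)} = \frac{0}{-4 + \left(-2 + o\right)} = \frac{0}{-6 + o} = 0$)
$\left(d{\left(2^{2} \right)} + X{\left(2,-12 \right)}\right)^{2} = \left(0 + 2\right)^{2} = 2^{2} = 4$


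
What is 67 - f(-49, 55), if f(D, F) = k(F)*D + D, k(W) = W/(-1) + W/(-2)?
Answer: -7853/2 ≈ -3926.5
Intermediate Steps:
k(W) = -3*W/2 (k(W) = W*(-1) + W*(-½) = -W - W/2 = -3*W/2)
f(D, F) = D - 3*D*F/2 (f(D, F) = (-3*F/2)*D + D = -3*D*F/2 + D = D - 3*D*F/2)
67 - f(-49, 55) = 67 - (-49)*(2 - 3*55)/2 = 67 - (-49)*(2 - 165)/2 = 67 - (-49)*(-163)/2 = 67 - 1*7987/2 = 67 - 7987/2 = -7853/2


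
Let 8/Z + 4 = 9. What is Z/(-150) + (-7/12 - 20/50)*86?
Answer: -63433/750 ≈ -84.577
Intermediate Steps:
Z = 8/5 (Z = 8/(-4 + 9) = 8/5 ≈ 1.6000)
Z/(-150) + (-7/12 - 20/50)*86 = (8/5)/(-150) + (-7/12 - 20/50)*86 = (8/5)*(-1/150) + (-7*1/12 - 20*1/50)*86 = -4/375 + (-7/12 - 2/5)*86 = -4/375 - 59/60*86 = -4/375 - 2537/30 = -63433/750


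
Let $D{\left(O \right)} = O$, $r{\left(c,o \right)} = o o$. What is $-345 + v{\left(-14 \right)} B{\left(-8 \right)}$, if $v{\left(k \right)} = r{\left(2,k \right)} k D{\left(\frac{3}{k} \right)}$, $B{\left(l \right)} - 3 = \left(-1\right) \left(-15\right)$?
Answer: $10239$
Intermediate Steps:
$r{\left(c,o \right)} = o^{2}$
$B{\left(l \right)} = 18$ ($B{\left(l \right)} = 3 - -15 = 3 + 15 = 18$)
$v{\left(k \right)} = 3 k^{2}$ ($v{\left(k \right)} = k^{2} k \frac{3}{k} = k^{3} \frac{3}{k} = 3 k^{2}$)
$-345 + v{\left(-14 \right)} B{\left(-8 \right)} = -345 + 3 \left(-14\right)^{2} \cdot 18 = -345 + 3 \cdot 196 \cdot 18 = -345 + 588 \cdot 18 = -345 + 10584 = 10239$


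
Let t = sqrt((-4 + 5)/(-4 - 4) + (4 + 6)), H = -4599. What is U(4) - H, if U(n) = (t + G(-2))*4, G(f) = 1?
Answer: 4603 + sqrt(158) ≈ 4615.6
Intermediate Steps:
t = sqrt(158)/4 (t = sqrt(1/(-8) + 10) = sqrt(1*(-1/8) + 10) = sqrt(-1/8 + 10) = sqrt(79/8) = sqrt(158)/4 ≈ 3.1425)
U(n) = 4 + sqrt(158) (U(n) = (sqrt(158)/4 + 1)*4 = (1 + sqrt(158)/4)*4 = 4 + sqrt(158))
U(4) - H = (4 + sqrt(158)) - 1*(-4599) = (4 + sqrt(158)) + 4599 = 4603 + sqrt(158)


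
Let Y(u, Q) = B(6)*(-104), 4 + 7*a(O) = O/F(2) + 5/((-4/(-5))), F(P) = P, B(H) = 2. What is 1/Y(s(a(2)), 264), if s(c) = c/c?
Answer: -1/208 ≈ -0.0048077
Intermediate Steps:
a(O) = 9/28 + O/14 (a(O) = -4/7 + (O/2 + 5/((-4/(-5))))/7 = -4/7 + (O*(½) + 5/((-4*(-⅕))))/7 = -4/7 + (O/2 + 5/(⅘))/7 = -4/7 + (O/2 + 5*(5/4))/7 = -4/7 + (O/2 + 25/4)/7 = -4/7 + (25/4 + O/2)/7 = -4/7 + (25/28 + O/14) = 9/28 + O/14)
s(c) = 1
Y(u, Q) = -208 (Y(u, Q) = 2*(-104) = -208)
1/Y(s(a(2)), 264) = 1/(-208) = -1/208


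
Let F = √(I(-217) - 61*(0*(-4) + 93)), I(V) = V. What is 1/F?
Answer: -I*√5890/5890 ≈ -0.01303*I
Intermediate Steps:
F = I*√5890 (F = √(-217 - 61*(0*(-4) + 93)) = √(-217 - 61*(0 + 93)) = √(-217 - 61*93) = √(-217 - 5673) = √(-5890) = I*√5890 ≈ 76.746*I)
1/F = 1/(I*√5890) = -I*√5890/5890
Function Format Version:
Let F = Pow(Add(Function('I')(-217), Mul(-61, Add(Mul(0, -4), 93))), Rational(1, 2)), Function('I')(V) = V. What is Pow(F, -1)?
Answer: Mul(Rational(-1, 5890), I, Pow(5890, Rational(1, 2))) ≈ Mul(-0.013030, I)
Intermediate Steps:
F = Mul(I, Pow(5890, Rational(1, 2))) (F = Pow(Add(-217, Mul(-61, Add(Mul(0, -4), 93))), Rational(1, 2)) = Pow(Add(-217, Mul(-61, Add(0, 93))), Rational(1, 2)) = Pow(Add(-217, Mul(-61, 93)), Rational(1, 2)) = Pow(Add(-217, -5673), Rational(1, 2)) = Pow(-5890, Rational(1, 2)) = Mul(I, Pow(5890, Rational(1, 2))) ≈ Mul(76.746, I))
Pow(F, -1) = Pow(Mul(I, Pow(5890, Rational(1, 2))), -1) = Mul(Rational(-1, 5890), I, Pow(5890, Rational(1, 2)))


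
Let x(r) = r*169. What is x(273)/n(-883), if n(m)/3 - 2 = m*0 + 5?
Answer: 2197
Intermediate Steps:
x(r) = 169*r
n(m) = 21 (n(m) = 6 + 3*(m*0 + 5) = 6 + 3*(0 + 5) = 6 + 3*5 = 6 + 15 = 21)
x(273)/n(-883) = (169*273)/21 = 46137*(1/21) = 2197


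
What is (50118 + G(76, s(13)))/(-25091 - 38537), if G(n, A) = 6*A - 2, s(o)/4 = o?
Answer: -12607/15907 ≈ -0.79254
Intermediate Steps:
s(o) = 4*o
G(n, A) = -2 + 6*A
(50118 + G(76, s(13)))/(-25091 - 38537) = (50118 + (-2 + 6*(4*13)))/(-25091 - 38537) = (50118 + (-2 + 6*52))/(-63628) = (50118 + (-2 + 312))*(-1/63628) = (50118 + 310)*(-1/63628) = 50428*(-1/63628) = -12607/15907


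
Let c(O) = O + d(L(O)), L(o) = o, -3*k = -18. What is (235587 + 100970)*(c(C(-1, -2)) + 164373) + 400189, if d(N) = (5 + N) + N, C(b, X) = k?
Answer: 55329024761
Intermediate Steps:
k = 6 (k = -1/3*(-18) = 6)
C(b, X) = 6
d(N) = 5 + 2*N
c(O) = 5 + 3*O (c(O) = O + (5 + 2*O) = 5 + 3*O)
(235587 + 100970)*(c(C(-1, -2)) + 164373) + 400189 = (235587 + 100970)*((5 + 3*6) + 164373) + 400189 = 336557*((5 + 18) + 164373) + 400189 = 336557*(23 + 164373) + 400189 = 336557*164396 + 400189 = 55328624572 + 400189 = 55329024761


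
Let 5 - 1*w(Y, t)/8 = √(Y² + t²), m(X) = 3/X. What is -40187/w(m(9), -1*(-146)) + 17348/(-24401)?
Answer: 269743759/575473184 + 120561*√191845/1532960 ≈ 34.916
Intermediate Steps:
w(Y, t) = 40 - 8*√(Y² + t²)
-40187/w(m(9), -1*(-146)) + 17348/(-24401) = -40187/(40 - 8*√((3/9)² + (-1*(-146))²)) + 17348/(-24401) = -40187/(40 - 8*√((3*(⅑))² + 146²)) + 17348*(-1/24401) = -40187/(40 - 8*√((⅓)² + 21316)) - 17348/24401 = -40187/(40 - 8*√(⅑ + 21316)) - 17348/24401 = -40187/(40 - 8*√191845/3) - 17348/24401 = -17348/24401 - 40187/(40 - 8*√191845/3)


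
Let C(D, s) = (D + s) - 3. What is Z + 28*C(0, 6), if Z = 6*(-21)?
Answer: -42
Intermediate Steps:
C(D, s) = -3 + D + s
Z = -126
Z + 28*C(0, 6) = -126 + 28*(-3 + 0 + 6) = -126 + 28*3 = -126 + 84 = -42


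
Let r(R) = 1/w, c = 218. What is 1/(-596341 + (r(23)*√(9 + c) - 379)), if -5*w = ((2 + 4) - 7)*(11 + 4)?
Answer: -5370480/3204672825373 - 3*√227/3204672825373 ≈ -1.6758e-6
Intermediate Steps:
w = 3 (w = -((2 + 4) - 7)*(11 + 4)/5 = -(6 - 7)*15/5 = -(-1)*15/5 = -⅕*(-15) = 3)
r(R) = ⅓ (r(R) = 1/3 = ⅓)
1/(-596341 + (r(23)*√(9 + c) - 379)) = 1/(-596341 + (√(9 + 218)/3 - 379)) = 1/(-596341 + (√227/3 - 379)) = 1/(-596341 + (-379 + √227/3)) = 1/(-596720 + √227/3)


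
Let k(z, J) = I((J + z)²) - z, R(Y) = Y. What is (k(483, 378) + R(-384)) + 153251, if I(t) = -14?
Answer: 152370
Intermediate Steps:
k(z, J) = -14 - z
(k(483, 378) + R(-384)) + 153251 = ((-14 - 1*483) - 384) + 153251 = ((-14 - 483) - 384) + 153251 = (-497 - 384) + 153251 = -881 + 153251 = 152370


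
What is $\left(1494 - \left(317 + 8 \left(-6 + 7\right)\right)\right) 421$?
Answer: $492149$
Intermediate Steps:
$\left(1494 - \left(317 + 8 \left(-6 + 7\right)\right)\right) 421 = \left(1494 + \left(\left(-414 + 97\right) - 8\right)\right) 421 = \left(1494 - 325\right) 421 = 1169 \cdot 421 = 492149$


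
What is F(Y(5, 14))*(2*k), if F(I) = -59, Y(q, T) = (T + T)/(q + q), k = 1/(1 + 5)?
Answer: -59/3 ≈ -19.667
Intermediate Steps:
k = ⅙ (k = 1/6 = ⅙ ≈ 0.16667)
Y(q, T) = T/q (Y(q, T) = (2*T)/((2*q)) = (2*T)*(1/(2*q)) = T/q)
F(Y(5, 14))*(2*k) = -118/6 = -59*⅓ = -59/3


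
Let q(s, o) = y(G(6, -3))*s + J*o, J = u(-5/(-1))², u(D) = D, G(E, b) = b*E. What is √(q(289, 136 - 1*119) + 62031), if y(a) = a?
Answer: √57254 ≈ 239.28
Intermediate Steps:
G(E, b) = E*b
J = 25 (J = (-5/(-1))² = (-5*(-1))² = 5² = 25)
q(s, o) = -18*s + 25*o (q(s, o) = (6*(-3))*s + 25*o = -18*s + 25*o)
√(q(289, 136 - 1*119) + 62031) = √((-18*289 + 25*(136 - 1*119)) + 62031) = √((-5202 + 25*(136 - 119)) + 62031) = √((-5202 + 25*17) + 62031) = √((-5202 + 425) + 62031) = √(-4777 + 62031) = √57254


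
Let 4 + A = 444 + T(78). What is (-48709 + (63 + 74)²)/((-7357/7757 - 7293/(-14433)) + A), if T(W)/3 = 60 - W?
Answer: -32862608070/423193193 ≈ -77.654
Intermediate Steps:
T(W) = 180 - 3*W (T(W) = 3*(60 - W) = 180 - 3*W)
A = 386 (A = -4 + (444 + (180 - 3*78)) = -4 + (444 + (180 - 234)) = -4 + (444 - 54) = -4 + 390 = 386)
(-48709 + (63 + 74)²)/((-7357/7757 - 7293/(-14433)) + A) = (-48709 + (63 + 74)²)/((-7357/7757 - 7293/(-14433)) + 386) = (-48709 + 137²)/((-7357*1/7757 - 7293*(-1/14433)) + 386) = (-48709 + 18769)/((-7357/7757 + 143/283) + 386) = -29940/(-972780/2195231 + 386) = -29940/846386386/2195231 = -29940*2195231/846386386 = -32862608070/423193193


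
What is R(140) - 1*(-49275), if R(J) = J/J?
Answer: 49276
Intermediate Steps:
R(J) = 1
R(140) - 1*(-49275) = 1 - 1*(-49275) = 1 + 49275 = 49276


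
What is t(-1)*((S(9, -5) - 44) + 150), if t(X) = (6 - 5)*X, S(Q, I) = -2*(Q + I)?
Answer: -98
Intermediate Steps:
S(Q, I) = -2*I - 2*Q (S(Q, I) = -2*(I + Q) = -2*I - 2*Q)
t(X) = X (t(X) = 1*X = X)
t(-1)*((S(9, -5) - 44) + 150) = -(((-2*(-5) - 2*9) - 44) + 150) = -(((10 - 18) - 44) + 150) = -((-8 - 44) + 150) = -(-52 + 150) = -1*98 = -98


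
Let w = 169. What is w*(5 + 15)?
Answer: 3380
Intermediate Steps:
w*(5 + 15) = 169*(5 + 15) = 169*20 = 3380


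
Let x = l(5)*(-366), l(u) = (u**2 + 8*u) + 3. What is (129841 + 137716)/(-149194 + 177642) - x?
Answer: 708281381/28448 ≈ 24897.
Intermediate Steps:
l(u) = 3 + u**2 + 8*u
x = -24888 (x = (3 + 5**2 + 8*5)*(-366) = (3 + 25 + 40)*(-366) = 68*(-366) = -24888)
(129841 + 137716)/(-149194 + 177642) - x = (129841 + 137716)/(-149194 + 177642) - 1*(-24888) = 267557/28448 + 24888 = 708281381/28448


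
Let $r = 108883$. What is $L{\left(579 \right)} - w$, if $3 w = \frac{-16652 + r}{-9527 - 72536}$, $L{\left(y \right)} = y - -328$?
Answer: $\frac{223385654}{246189} \approx 907.38$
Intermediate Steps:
$L{\left(y \right)} = 328 + y$ ($L{\left(y \right)} = y + 328 = 328 + y$)
$w = - \frac{92231}{246189}$ ($w = \frac{\left(-16652 + 108883\right) \frac{1}{-9527 - 72536}}{3} = \frac{92231 \frac{1}{-82063}}{3} = \frac{92231 \left(- \frac{1}{82063}\right)}{3} = \frac{1}{3} \left(- \frac{92231}{82063}\right) = - \frac{92231}{246189} \approx -0.37463$)
$L{\left(579 \right)} - w = \left(328 + 579\right) - - \frac{92231}{246189} = 907 + \frac{92231}{246189} = \frac{223385654}{246189}$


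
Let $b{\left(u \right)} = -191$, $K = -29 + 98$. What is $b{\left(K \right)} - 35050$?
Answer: $-35241$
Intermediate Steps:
$K = 69$
$b{\left(K \right)} - 35050 = -191 - 35050 = -35241$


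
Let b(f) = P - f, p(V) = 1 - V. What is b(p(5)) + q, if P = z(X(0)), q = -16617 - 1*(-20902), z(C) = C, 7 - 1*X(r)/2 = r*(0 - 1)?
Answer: 4303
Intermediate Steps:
X(r) = 14 + 2*r (X(r) = 14 - 2*r*(0 - 1) = 14 - 2*r*(-1) = 14 - (-2)*r = 14 + 2*r)
q = 4285 (q = -16617 + 20902 = 4285)
P = 14 (P = 14 + 2*0 = 14 + 0 = 14)
b(f) = 14 - f
b(p(5)) + q = (14 - (1 - 1*5)) + 4285 = (14 - (1 - 5)) + 4285 = (14 - 1*(-4)) + 4285 = (14 + 4) + 4285 = 18 + 4285 = 4303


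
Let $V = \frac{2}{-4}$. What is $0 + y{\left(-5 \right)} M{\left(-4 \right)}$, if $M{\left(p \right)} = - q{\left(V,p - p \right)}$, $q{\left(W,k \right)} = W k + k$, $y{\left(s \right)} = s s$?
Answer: $0$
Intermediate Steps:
$V = - \frac{1}{2}$ ($V = 2 \left(- \frac{1}{4}\right) = - \frac{1}{2} \approx -0.5$)
$y{\left(s \right)} = s^{2}$
$q{\left(W,k \right)} = k + W k$
$M{\left(p \right)} = 0$ ($M{\left(p \right)} = - \left(p - p\right) \left(1 - \frac{1}{2}\right) = - \frac{0}{2} = \left(-1\right) 0 = 0$)
$0 + y{\left(-5 \right)} M{\left(-4 \right)} = 0 + \left(-5\right)^{2} \cdot 0 = 0 + 25 \cdot 0 = 0 + 0 = 0$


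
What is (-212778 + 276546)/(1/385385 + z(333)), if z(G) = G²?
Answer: 12287615340/21367478633 ≈ 0.57506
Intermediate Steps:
(-212778 + 276546)/(1/385385 + z(333)) = (-212778 + 276546)/(1/385385 + 333²) = 63768/(1/385385 + 110889) = 63768/(42734957266/385385) = 63768*(385385/42734957266) = 12287615340/21367478633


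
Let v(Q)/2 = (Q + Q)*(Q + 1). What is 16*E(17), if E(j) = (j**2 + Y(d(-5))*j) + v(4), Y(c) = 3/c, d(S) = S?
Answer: 28704/5 ≈ 5740.8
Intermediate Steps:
v(Q) = 4*Q*(1 + Q) (v(Q) = 2*((Q + Q)*(Q + 1)) = 2*((2*Q)*(1 + Q)) = 2*(2*Q*(1 + Q)) = 4*Q*(1 + Q))
E(j) = 80 + j**2 - 3*j/5 (E(j) = (j**2 + (3/(-5))*j) + 4*4*(1 + 4) = (j**2 + (3*(-1/5))*j) + 4*4*5 = (j**2 - 3*j/5) + 80 = 80 + j**2 - 3*j/5)
16*E(17) = 16*(80 + 17**2 - 3/5*17) = 16*(80 + 289 - 51/5) = 16*(1794/5) = 28704/5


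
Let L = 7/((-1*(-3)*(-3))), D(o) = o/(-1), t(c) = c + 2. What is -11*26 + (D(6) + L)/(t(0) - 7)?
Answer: -12809/45 ≈ -284.64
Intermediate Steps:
t(c) = 2 + c
D(o) = -o (D(o) = o*(-1) = -o)
L = -7/9 (L = 7/((3*(-3))) = 7/(-9) = 7*(-⅑) = -7/9 ≈ -0.77778)
-11*26 + (D(6) + L)/(t(0) - 7) = -11*26 + (-1*6 - 7/9)/((2 + 0) - 7) = -286 + (-6 - 7/9)/(2 - 7) = -286 - 61/9/(-5) = -286 - 61/9*(-⅕) = -286 + 61/45 = -12809/45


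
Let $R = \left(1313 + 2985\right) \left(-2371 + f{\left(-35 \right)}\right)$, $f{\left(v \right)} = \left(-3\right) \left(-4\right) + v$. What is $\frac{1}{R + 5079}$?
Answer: $- \frac{1}{10284333} \approx -9.7235 \cdot 10^{-8}$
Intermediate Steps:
$f{\left(v \right)} = 12 + v$
$R = -10289412$ ($R = \left(1313 + 2985\right) \left(-2371 + \left(12 - 35\right)\right) = 4298 \left(-2371 - 23\right) = 4298 \left(-2394\right) = -10289412$)
$\frac{1}{R + 5079} = \frac{1}{-10289412 + 5079} = \frac{1}{-10284333} = - \frac{1}{10284333}$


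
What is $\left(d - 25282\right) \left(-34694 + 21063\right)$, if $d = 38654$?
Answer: $-182273732$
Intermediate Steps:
$\left(d - 25282\right) \left(-34694 + 21063\right) = \left(38654 - 25282\right) \left(-34694 + 21063\right) = 13372 \left(-13631\right) = -182273732$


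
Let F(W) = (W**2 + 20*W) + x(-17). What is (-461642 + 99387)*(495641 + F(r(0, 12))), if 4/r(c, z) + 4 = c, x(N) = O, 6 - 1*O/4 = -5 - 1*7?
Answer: -179567629970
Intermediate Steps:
O = 72 (O = 24 - 4*(-5 - 1*7) = 24 - 4*(-5 - 7) = 24 - 4*(-12) = 24 + 48 = 72)
x(N) = 72
r(c, z) = 4/(-4 + c)
F(W) = 72 + W**2 + 20*W (F(W) = (W**2 + 20*W) + 72 = 72 + W**2 + 20*W)
(-461642 + 99387)*(495641 + F(r(0, 12))) = (-461642 + 99387)*(495641 + (72 + (4/(-4 + 0))**2 + 20*(4/(-4 + 0)))) = -362255*(495641 + (72 + (4/(-4))**2 + 20*(4/(-4)))) = -362255*(495641 + (72 + (4*(-1/4))**2 + 20*(4*(-1/4)))) = -362255*(495641 + (72 + (-1)**2 + 20*(-1))) = -362255*(495641 + (72 + 1 - 20)) = -362255*(495641 + 53) = -362255*495694 = -179567629970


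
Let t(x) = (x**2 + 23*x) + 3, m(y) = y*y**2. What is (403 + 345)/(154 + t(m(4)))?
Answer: 748/5725 ≈ 0.13066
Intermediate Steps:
m(y) = y**3
t(x) = 3 + x**2 + 23*x
(403 + 345)/(154 + t(m(4))) = (403 + 345)/(154 + (3 + (4**3)**2 + 23*4**3)) = 748/(154 + (3 + 64**2 + 23*64)) = 748/(154 + (3 + 4096 + 1472)) = 748/(154 + 5571) = 748/5725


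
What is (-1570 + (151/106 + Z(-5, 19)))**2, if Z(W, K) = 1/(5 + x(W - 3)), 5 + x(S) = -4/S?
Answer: 27574927249/11236 ≈ 2.4542e+6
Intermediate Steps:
x(S) = -5 - 4/S
Z(W, K) = 3/4 - W/4 (Z(W, K) = 1/(5 + (-5 - 4/(W - 3))) = 1/(5 + (-5 - 4/(-3 + W))) = 1/(-4/(-3 + W)) = 3/4 - W/4)
(-1570 + (151/106 + Z(-5, 19)))**2 = (-1570 + (151/106 + (3/4 - 1/4*(-5))))**2 = (-1570 + (151*(1/106) + (3/4 + 5/4)))**2 = (-1570 + (151/106 + 2))**2 = (-1570 + 363/106)**2 = (-166057/106)**2 = 27574927249/11236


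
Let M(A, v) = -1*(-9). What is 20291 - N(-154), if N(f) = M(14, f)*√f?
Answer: 20291 - 9*I*√154 ≈ 20291.0 - 111.69*I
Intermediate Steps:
M(A, v) = 9
N(f) = 9*√f
20291 - N(-154) = 20291 - 9*√(-154) = 20291 - 9*I*√154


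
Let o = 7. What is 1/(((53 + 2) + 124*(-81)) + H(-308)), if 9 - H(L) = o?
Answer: -1/9987 ≈ -0.00010013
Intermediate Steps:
H(L) = 2 (H(L) = 9 - 1*7 = 9 - 7 = 2)
1/(((53 + 2) + 124*(-81)) + H(-308)) = 1/(((53 + 2) + 124*(-81)) + 2) = 1/((55 - 10044) + 2) = 1/(-9989 + 2) = 1/(-9987) = -1/9987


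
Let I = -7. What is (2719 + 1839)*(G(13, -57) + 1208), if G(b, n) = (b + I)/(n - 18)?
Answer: 137642484/25 ≈ 5.5057e+6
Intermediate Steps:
G(b, n) = (-7 + b)/(-18 + n) (G(b, n) = (b - 7)/(n - 18) = (-7 + b)/(-18 + n))
(2719 + 1839)*(G(13, -57) + 1208) = (2719 + 1839)*((-7 + 13)/(-18 - 57) + 1208) = 4558*(6/(-75) + 1208) = 4558*(-1/75*6 + 1208) = 4558*(-2/25 + 1208) = 4558*(30198/25) = 137642484/25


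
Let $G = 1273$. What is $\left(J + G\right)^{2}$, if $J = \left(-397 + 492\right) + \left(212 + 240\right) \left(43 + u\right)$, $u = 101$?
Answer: $4416399936$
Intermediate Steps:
$J = 65183$ ($J = \left(-397 + 492\right) + \left(212 + 240\right) \left(43 + 101\right) = 95 + 452 \cdot 144 = 95 + 65088 = 65183$)
$\left(J + G\right)^{2} = \left(65183 + 1273\right)^{2} = 66456^{2} = 4416399936$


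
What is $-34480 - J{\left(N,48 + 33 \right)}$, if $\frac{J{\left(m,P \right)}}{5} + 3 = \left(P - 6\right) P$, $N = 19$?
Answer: $-64840$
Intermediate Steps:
$J{\left(m,P \right)} = -15 + 5 P \left(-6 + P\right)$ ($J{\left(m,P \right)} = -15 + 5 \left(P - 6\right) P = -15 + 5 \left(-6 + P\right) P = -15 + 5 P \left(-6 + P\right)$)
$-34480 - J{\left(N,48 + 33 \right)} = -34480 - \left(-15 - 30 \left(48 + 33\right) + 5 \left(48 + 33\right)^{2}\right) = -34480 - \left(-15 - 2430 + 5 \cdot 81^{2}\right) = -34480 - \left(-15 - 2430 + 5 \cdot 6561\right) = -34480 - \left(-15 - 2430 + 32805\right) = -34480 - 30360 = -64840$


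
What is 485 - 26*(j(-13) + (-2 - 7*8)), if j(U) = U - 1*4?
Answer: 2435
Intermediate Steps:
j(U) = -4 + U (j(U) = U - 4 = -4 + U)
485 - 26*(j(-13) + (-2 - 7*8)) = 485 - 26*((-4 - 13) + (-2 - 7*8)) = 485 - 26*(-17 + (-2 - 56)) = 485 - 26*(-17 - 58) = 485 - 26*(-75) = 485 + 1950 = 2435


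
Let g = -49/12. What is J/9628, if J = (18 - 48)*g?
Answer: 245/19256 ≈ 0.012723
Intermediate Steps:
g = -49/12 (g = -49*1/12 = -49/12 ≈ -4.0833)
J = 245/2 (J = (18 - 48)*(-49/12) = -30*(-49/12) = 245/2 ≈ 122.50)
J/9628 = (245/2)/9628 = (245/2)*(1/9628) = 245/19256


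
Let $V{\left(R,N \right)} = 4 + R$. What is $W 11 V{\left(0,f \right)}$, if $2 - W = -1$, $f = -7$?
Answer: $132$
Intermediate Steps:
$W = 3$ ($W = 2 - -1 = 2 + 1 = 3$)
$W 11 V{\left(0,f \right)} = 3 \cdot 11 \left(4 + 0\right) = 3 \cdot 11 \cdot 4 = 3 \cdot 44 = 132$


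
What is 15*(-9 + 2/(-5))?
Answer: -141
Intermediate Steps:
15*(-9 + 2/(-5)) = 15*(-9 + 2*(-⅕)) = 15*(-9 - ⅖) = 15*(-47/5) = -141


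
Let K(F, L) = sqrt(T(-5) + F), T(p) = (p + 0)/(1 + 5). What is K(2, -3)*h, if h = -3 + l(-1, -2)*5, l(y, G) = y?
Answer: -4*sqrt(42)/3 ≈ -8.6410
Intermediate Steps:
T(p) = p/6
K(F, L) = sqrt(-5/6 + F) (K(F, L) = sqrt((1/6)*(-5) + F) = sqrt(-5/6 + F))
h = -8 (h = -3 - 1*5 = -3 - 5 = -8)
K(2, -3)*h = (sqrt(-30 + 36*2)/6)*(-8) = (sqrt(-30 + 72)/6)*(-8) = (sqrt(42)/6)*(-8) = -4*sqrt(42)/3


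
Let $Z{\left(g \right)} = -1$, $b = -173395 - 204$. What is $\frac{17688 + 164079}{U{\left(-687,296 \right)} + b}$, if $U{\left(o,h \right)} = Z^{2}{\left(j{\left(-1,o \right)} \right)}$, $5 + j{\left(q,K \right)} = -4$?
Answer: $- \frac{60589}{57866} \approx -1.0471$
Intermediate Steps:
$b = -173599$
$j{\left(q,K \right)} = -9$ ($j{\left(q,K \right)} = -5 - 4 = -9$)
$U{\left(o,h \right)} = 1$ ($U{\left(o,h \right)} = \left(-1\right)^{2} = 1$)
$\frac{17688 + 164079}{U{\left(-687,296 \right)} + b} = \frac{17688 + 164079}{1 - 173599} = \frac{181767}{-173598} = 181767 \left(- \frac{1}{173598}\right) = - \frac{60589}{57866}$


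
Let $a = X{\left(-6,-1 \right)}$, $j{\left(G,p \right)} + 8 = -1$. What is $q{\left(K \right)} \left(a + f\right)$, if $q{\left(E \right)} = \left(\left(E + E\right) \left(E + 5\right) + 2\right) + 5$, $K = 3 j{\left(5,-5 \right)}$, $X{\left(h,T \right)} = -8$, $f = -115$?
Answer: $-146985$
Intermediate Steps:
$j{\left(G,p \right)} = -9$ ($j{\left(G,p \right)} = -8 - 1 = -9$)
$a = -8$
$K = -27$ ($K = 3 \left(-9\right) = -27$)
$q{\left(E \right)} = 7 + 2 E \left(5 + E\right)$ ($q{\left(E \right)} = \left(2 E \left(5 + E\right) + 2\right) + 5 = \left(2 + 2 E \left(5 + E\right)\right) + 5 = 7 + 2 E \left(5 + E\right)$)
$q{\left(K \right)} \left(a + f\right) = \left(7 + 2 \left(-27\right)^{2} + 10 \left(-27\right)\right) \left(-8 - 115\right) = \left(7 + 2 \cdot 729 - 270\right) \left(-123\right) = \left(7 + 1458 - 270\right) \left(-123\right) = 1195 \left(-123\right) = -146985$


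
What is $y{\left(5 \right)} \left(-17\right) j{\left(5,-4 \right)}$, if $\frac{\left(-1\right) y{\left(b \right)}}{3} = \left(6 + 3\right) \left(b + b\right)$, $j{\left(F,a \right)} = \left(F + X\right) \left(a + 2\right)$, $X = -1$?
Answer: $-36720$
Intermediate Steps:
$j{\left(F,a \right)} = \left(-1 + F\right) \left(2 + a\right)$ ($j{\left(F,a \right)} = \left(F - 1\right) \left(a + 2\right) = \left(-1 + F\right) \left(2 + a\right)$)
$y{\left(b \right)} = - 54 b$ ($y{\left(b \right)} = - 3 \left(6 + 3\right) \left(b + b\right) = - 3 \cdot 9 \cdot 2 b = - 3 \cdot 18 b = - 54 b$)
$y{\left(5 \right)} \left(-17\right) j{\left(5,-4 \right)} = \left(-54\right) 5 \left(-17\right) \left(-2 - -4 + 2 \cdot 5 + 5 \left(-4\right)\right) = \left(-270\right) \left(-17\right) \left(-2 + 4 + 10 - 20\right) = 4590 \left(-8\right) = -36720$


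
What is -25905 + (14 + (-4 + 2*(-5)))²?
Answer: -25905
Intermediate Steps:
-25905 + (14 + (-4 + 2*(-5)))² = -25905 + (14 + (-4 - 10))² = -25905 + (14 - 14)² = -25905 + 0² = -25905 + 0 = -25905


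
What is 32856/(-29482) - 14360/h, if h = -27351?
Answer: -237641468/403181091 ≈ -0.58942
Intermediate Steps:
32856/(-29482) - 14360/h = 32856/(-29482) - 14360/(-27351) = 32856*(-1/29482) - 14360*(-1/27351) = -16428/14741 + 14360/27351 = -237641468/403181091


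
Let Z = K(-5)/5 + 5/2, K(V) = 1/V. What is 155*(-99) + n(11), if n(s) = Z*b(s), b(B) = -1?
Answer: -767373/50 ≈ -15347.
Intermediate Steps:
Z = 123/50 (Z = 1/(-5*5) + 5/2 = -⅕*⅕ + 5*(½) = -1/25 + 5/2 = 123/50 ≈ 2.4600)
n(s) = -123/50 (n(s) = (123/50)*(-1) = -123/50)
155*(-99) + n(11) = 155*(-99) - 123/50 = -15345 - 123/50 = -767373/50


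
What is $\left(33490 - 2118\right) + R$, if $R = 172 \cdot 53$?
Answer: $40488$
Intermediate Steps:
$R = 9116$
$\left(33490 - 2118\right) + R = \left(33490 - 2118\right) + 9116 = 31372 + 9116 = 40488$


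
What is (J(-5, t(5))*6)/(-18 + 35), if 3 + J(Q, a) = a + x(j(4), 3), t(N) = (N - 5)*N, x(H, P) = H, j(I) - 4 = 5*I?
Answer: 126/17 ≈ 7.4118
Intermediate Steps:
j(I) = 4 + 5*I
t(N) = N*(-5 + N) (t(N) = (-5 + N)*N = N*(-5 + N))
J(Q, a) = 21 + a (J(Q, a) = -3 + (a + (4 + 5*4)) = -3 + (a + (4 + 20)) = -3 + (a + 24) = -3 + (24 + a) = 21 + a)
(J(-5, t(5))*6)/(-18 + 35) = ((21 + 5*(-5 + 5))*6)/(-18 + 35) = ((21 + 5*0)*6)/17 = ((21 + 0)*6)*(1/17) = (21*6)*(1/17) = 126*(1/17) = 126/17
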